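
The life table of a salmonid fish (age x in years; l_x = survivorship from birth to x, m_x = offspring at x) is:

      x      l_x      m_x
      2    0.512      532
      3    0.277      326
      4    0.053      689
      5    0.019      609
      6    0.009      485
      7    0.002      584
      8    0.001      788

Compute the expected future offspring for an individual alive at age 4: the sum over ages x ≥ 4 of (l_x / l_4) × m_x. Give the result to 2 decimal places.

l_4 = 0.053. Conditional survival from age 4 to x is l_x / l_4.
  x=4: (0.053/0.053) × 689 = 689.0000
  x=5: (0.019/0.053) × 609 = 218.3208
  x=6: (0.009/0.053) × 485 = 82.3585
  x=7: (0.002/0.053) × 584 = 22.0377
  x=8: (0.001/0.053) × 788 = 14.8679
Sum = 689.0000 + 218.3208 + 82.3585 + 22.0377 + 14.8679 = 1026.5849

1026.58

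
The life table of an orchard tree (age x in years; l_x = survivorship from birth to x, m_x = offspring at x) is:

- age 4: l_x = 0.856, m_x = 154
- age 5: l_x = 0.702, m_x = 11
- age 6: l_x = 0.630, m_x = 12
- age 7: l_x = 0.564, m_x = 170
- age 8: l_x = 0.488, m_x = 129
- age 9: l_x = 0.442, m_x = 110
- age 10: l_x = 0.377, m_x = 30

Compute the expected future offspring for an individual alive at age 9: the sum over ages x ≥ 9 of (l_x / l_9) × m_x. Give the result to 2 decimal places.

135.59

l_9 = 0.442. Conditional survival from age 9 to x is l_x / l_9.
  x=9: (0.442/0.442) × 110 = 110.0000
  x=10: (0.377/0.442) × 30 = 25.5882
Sum = 110.0000 + 25.5882 = 135.5882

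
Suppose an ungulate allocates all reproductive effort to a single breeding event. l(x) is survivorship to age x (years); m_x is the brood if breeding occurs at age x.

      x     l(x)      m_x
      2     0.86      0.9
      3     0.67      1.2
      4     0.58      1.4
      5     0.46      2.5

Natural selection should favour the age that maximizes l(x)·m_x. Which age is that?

5

Expected offspring if breeding at age x = l(x) × m_x:
  age 2: 0.86 × 0.9 = 0.774
  age 3: 0.67 × 1.2 = 0.804
  age 4: 0.58 × 1.4 = 0.812
  age 5: 0.46 × 2.5 = 1.150
Maximum at age 5 (1.150).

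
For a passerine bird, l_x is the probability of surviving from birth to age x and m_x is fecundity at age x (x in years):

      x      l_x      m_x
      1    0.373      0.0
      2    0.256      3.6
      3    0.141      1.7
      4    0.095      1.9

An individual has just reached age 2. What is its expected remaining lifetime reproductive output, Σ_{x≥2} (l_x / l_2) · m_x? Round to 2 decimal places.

5.24

l_2 = 0.256. Conditional survival from age 2 to x is l_x / l_2.
  x=2: (0.256/0.256) × 3.6 = 3.6000
  x=3: (0.141/0.256) × 1.7 = 0.9363
  x=4: (0.095/0.256) × 1.9 = 0.7051
Sum = 3.6000 + 0.9363 + 0.7051 = 5.2414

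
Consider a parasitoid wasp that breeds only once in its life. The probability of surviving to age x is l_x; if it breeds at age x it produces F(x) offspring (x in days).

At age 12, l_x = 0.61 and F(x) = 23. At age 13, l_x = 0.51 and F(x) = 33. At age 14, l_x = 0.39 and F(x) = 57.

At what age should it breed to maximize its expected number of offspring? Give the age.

Expected offspring if breeding at age x = l_x × F(x):
  age 12: 0.61 × 23 = 14.030
  age 13: 0.51 × 33 = 16.830
  age 14: 0.39 × 57 = 22.230
Maximum at age 14 (22.230).

14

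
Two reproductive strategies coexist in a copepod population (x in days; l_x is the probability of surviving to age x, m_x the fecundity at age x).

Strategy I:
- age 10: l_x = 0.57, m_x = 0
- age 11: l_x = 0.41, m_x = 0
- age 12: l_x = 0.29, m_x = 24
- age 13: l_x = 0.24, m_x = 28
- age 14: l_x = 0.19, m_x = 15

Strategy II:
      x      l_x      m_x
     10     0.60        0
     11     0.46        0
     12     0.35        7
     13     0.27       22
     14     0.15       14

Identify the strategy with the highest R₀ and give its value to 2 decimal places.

16.53

Strategy I: R₀ = 0.57×0 + 0.41×0 + 0.29×24 + 0.24×28 + 0.19×15 = 16.5300
Strategy II: R₀ = 0.60×0 + 0.46×0 + 0.35×7 + 0.27×22 + 0.15×14 = 10.4900
Highest R₀: strategy I with 16.5300.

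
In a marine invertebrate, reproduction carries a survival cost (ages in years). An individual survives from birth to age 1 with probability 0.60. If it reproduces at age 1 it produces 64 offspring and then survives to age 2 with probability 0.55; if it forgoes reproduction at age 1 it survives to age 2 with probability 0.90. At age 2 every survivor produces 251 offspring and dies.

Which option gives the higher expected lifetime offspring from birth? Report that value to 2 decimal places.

breed at age 1: R₀ = 0.60 × (64 + 0.55 × 251) = 0.60 × 202.0500 = 121.2300
delay to age 2: R₀ = 0.60 × (0.90 × 251) = 0.60 × 225.9000 = 135.5400
Higher: delay to age 2 (135.5400).

135.54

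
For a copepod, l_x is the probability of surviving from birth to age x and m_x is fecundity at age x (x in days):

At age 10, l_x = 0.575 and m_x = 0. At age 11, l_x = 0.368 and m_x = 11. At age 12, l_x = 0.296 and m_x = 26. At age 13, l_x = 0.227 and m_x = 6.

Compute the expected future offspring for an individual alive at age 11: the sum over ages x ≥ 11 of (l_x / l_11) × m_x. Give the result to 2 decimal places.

l_11 = 0.368. Conditional survival from age 11 to x is l_x / l_11.
  x=11: (0.368/0.368) × 11 = 11.0000
  x=12: (0.296/0.368) × 26 = 20.9130
  x=13: (0.227/0.368) × 6 = 3.7011
Sum = 11.0000 + 20.9130 + 3.7011 = 35.6141

35.61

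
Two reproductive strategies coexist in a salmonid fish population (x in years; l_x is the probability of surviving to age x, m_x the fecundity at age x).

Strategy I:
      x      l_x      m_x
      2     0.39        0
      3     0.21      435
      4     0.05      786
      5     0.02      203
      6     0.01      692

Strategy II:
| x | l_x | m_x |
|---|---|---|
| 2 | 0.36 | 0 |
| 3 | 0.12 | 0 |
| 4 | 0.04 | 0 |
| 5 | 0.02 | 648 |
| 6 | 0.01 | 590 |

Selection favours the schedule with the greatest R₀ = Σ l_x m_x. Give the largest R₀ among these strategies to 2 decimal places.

Strategy I: R₀ = 0.39×0 + 0.21×435 + 0.05×786 + 0.02×203 + 0.01×692 = 141.6300
Strategy II: R₀ = 0.36×0 + 0.12×0 + 0.04×0 + 0.02×648 + 0.01×590 = 18.8600
Highest R₀: strategy I with 141.6300.

141.63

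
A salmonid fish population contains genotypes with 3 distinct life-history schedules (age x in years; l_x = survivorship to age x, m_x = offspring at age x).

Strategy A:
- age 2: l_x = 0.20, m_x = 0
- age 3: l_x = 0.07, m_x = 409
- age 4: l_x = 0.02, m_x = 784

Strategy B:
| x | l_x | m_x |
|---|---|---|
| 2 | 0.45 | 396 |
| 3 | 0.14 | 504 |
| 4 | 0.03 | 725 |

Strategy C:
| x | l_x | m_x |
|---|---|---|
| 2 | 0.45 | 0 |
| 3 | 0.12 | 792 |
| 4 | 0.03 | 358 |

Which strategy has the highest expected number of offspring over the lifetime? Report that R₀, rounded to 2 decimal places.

Strategy A: R₀ = 0.20×0 + 0.07×409 + 0.02×784 = 44.3100
Strategy B: R₀ = 0.45×396 + 0.14×504 + 0.03×725 = 270.5100
Strategy C: R₀ = 0.45×0 + 0.12×792 + 0.03×358 = 105.7800
Highest R₀: strategy B with 270.5100.

270.51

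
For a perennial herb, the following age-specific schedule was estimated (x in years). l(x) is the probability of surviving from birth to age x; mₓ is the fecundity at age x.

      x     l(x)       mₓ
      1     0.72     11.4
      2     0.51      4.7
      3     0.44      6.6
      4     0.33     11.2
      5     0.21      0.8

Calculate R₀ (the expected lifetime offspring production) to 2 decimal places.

17.37

R₀ = Σ l(x) mₓ:
  age 1: 0.72 × 11.4 = 8.2080
  age 2: 0.51 × 4.7 = 2.3970
  age 3: 0.44 × 6.6 = 2.9040
  age 4: 0.33 × 11.2 = 3.6960
  age 5: 0.21 × 0.8 = 0.1680
R₀ = 8.2080 + 2.3970 + 2.9040 + 3.6960 + 0.1680 = 17.3730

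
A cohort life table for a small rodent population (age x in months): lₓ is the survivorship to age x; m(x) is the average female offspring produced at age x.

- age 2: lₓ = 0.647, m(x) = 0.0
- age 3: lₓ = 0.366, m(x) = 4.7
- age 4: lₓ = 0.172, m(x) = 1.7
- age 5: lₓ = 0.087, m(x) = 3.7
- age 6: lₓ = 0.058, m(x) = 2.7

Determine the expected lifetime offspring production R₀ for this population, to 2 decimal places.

R₀ = Σ lₓ m(x):
  age 2: 0.647 × 0.0 = 0.0000
  age 3: 0.366 × 4.7 = 1.7202
  age 4: 0.172 × 1.7 = 0.2924
  age 5: 0.087 × 3.7 = 0.3219
  age 6: 0.058 × 2.7 = 0.1566
R₀ = 0.0000 + 1.7202 + 0.2924 + 0.3219 + 0.1566 = 2.4911

2.49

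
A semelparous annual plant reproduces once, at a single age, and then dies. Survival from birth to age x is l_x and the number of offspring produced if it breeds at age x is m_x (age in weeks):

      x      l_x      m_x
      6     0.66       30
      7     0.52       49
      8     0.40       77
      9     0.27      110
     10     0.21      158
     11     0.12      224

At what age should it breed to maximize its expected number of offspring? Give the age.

Expected offspring if breeding at age x = l_x × m_x:
  age 6: 0.66 × 30 = 19.800
  age 7: 0.52 × 49 = 25.480
  age 8: 0.40 × 77 = 30.800
  age 9: 0.27 × 110 = 29.700
  age 10: 0.21 × 158 = 33.180
  age 11: 0.12 × 224 = 26.880
Maximum at age 10 (33.180).

10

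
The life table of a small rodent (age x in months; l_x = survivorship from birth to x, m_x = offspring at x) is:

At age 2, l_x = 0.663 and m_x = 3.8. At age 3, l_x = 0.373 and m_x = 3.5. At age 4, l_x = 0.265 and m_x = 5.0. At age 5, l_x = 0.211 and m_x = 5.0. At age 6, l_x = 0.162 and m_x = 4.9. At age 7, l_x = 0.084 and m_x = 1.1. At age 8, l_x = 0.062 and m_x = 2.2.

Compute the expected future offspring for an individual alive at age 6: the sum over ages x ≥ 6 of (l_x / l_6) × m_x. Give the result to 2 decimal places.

l_6 = 0.162. Conditional survival from age 6 to x is l_x / l_6.
  x=6: (0.162/0.162) × 4.9 = 4.9000
  x=7: (0.084/0.162) × 1.1 = 0.5704
  x=8: (0.062/0.162) × 2.2 = 0.8420
Sum = 4.9000 + 0.5704 + 0.8420 = 6.3123

6.31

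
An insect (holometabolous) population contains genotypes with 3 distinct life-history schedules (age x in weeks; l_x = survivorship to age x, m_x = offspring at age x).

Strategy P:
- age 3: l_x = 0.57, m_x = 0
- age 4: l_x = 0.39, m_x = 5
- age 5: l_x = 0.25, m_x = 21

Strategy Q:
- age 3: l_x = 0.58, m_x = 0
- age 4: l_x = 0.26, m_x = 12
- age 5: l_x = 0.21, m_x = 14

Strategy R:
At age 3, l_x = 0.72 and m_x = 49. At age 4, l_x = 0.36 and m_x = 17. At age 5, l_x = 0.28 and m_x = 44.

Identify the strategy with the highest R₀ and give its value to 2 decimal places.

Strategy P: R₀ = 0.57×0 + 0.39×5 + 0.25×21 = 7.2000
Strategy Q: R₀ = 0.58×0 + 0.26×12 + 0.21×14 = 6.0600
Strategy R: R₀ = 0.72×49 + 0.36×17 + 0.28×44 = 53.7200
Highest R₀: strategy R with 53.7200.

53.72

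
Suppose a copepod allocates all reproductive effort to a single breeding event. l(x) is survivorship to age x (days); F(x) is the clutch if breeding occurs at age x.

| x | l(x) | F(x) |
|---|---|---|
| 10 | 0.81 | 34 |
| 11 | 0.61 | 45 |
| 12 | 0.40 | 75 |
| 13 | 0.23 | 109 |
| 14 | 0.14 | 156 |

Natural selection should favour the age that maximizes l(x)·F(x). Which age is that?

12

Expected offspring if breeding at age x = l(x) × F(x):
  age 10: 0.81 × 34 = 27.540
  age 11: 0.61 × 45 = 27.450
  age 12: 0.40 × 75 = 30.000
  age 13: 0.23 × 109 = 25.070
  age 14: 0.14 × 156 = 21.840
Maximum at age 12 (30.000).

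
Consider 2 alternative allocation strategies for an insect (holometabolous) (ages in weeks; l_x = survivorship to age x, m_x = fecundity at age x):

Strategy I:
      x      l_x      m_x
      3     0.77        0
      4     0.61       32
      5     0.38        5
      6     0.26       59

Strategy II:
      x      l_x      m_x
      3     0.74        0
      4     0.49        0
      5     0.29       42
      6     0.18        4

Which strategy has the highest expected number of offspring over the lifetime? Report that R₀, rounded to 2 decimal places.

36.76

Strategy I: R₀ = 0.77×0 + 0.61×32 + 0.38×5 + 0.26×59 = 36.7600
Strategy II: R₀ = 0.74×0 + 0.49×0 + 0.29×42 + 0.18×4 = 12.9000
Highest R₀: strategy I with 36.7600.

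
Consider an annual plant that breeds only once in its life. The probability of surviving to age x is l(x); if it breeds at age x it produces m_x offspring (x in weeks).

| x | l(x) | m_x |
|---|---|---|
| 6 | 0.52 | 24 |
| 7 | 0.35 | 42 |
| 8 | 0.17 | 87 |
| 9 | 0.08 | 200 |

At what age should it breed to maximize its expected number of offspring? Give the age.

Expected offspring if breeding at age x = l(x) × m_x:
  age 6: 0.52 × 24 = 12.480
  age 7: 0.35 × 42 = 14.700
  age 8: 0.17 × 87 = 14.790
  age 9: 0.08 × 200 = 16.000
Maximum at age 9 (16.000).

9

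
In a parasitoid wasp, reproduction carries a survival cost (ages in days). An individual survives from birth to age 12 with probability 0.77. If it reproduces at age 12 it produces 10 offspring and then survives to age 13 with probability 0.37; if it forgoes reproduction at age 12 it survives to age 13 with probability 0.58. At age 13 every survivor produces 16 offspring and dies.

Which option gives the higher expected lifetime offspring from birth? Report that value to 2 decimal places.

breed at age 12: R₀ = 0.77 × (10 + 0.37 × 16) = 0.77 × 15.9200 = 12.2584
delay to age 13: R₀ = 0.77 × (0.58 × 16) = 0.77 × 9.2800 = 7.1456
Higher: breed at age 12 (12.2584).

12.26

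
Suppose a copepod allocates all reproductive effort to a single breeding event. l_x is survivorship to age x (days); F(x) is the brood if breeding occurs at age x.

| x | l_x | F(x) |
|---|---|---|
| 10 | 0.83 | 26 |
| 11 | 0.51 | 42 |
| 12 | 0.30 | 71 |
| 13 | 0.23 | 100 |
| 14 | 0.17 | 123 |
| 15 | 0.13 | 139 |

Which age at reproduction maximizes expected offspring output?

13

Expected offspring if breeding at age x = l_x × F(x):
  age 10: 0.83 × 26 = 21.580
  age 11: 0.51 × 42 = 21.420
  age 12: 0.30 × 71 = 21.300
  age 13: 0.23 × 100 = 23.000
  age 14: 0.17 × 123 = 20.910
  age 15: 0.13 × 139 = 18.070
Maximum at age 13 (23.000).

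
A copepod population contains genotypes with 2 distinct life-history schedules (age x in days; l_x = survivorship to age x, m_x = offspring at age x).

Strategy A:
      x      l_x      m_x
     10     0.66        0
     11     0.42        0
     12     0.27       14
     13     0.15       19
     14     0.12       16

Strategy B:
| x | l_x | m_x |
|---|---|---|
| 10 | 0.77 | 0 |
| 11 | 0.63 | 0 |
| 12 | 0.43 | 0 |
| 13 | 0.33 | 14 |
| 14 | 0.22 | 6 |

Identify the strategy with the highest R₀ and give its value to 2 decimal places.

Strategy A: R₀ = 0.66×0 + 0.42×0 + 0.27×14 + 0.15×19 + 0.12×16 = 8.5500
Strategy B: R₀ = 0.77×0 + 0.63×0 + 0.43×0 + 0.33×14 + 0.22×6 = 5.9400
Highest R₀: strategy A with 8.5500.

8.55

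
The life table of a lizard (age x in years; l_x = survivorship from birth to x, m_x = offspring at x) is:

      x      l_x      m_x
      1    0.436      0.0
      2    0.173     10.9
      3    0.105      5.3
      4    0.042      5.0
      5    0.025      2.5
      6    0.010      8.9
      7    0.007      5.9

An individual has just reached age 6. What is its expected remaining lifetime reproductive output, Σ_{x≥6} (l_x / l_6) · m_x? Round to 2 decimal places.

l_6 = 0.010. Conditional survival from age 6 to x is l_x / l_6.
  x=6: (0.010/0.010) × 8.9 = 8.9000
  x=7: (0.007/0.010) × 5.9 = 4.1300
Sum = 8.9000 + 4.1300 = 13.0300

13.03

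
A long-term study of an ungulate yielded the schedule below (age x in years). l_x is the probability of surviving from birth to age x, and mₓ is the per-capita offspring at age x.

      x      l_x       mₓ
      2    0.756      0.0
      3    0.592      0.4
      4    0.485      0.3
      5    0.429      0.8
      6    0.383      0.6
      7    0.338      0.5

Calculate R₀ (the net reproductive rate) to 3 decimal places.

1.124

R₀ = Σ l_x mₓ:
  age 2: 0.756 × 0.0 = 0.0000
  age 3: 0.592 × 0.4 = 0.2368
  age 4: 0.485 × 0.3 = 0.1455
  age 5: 0.429 × 0.8 = 0.3432
  age 6: 0.383 × 0.6 = 0.2298
  age 7: 0.338 × 0.5 = 0.1690
R₀ = 0.0000 + 0.2368 + 0.1455 + 0.3432 + 0.2298 + 0.1690 = 1.1243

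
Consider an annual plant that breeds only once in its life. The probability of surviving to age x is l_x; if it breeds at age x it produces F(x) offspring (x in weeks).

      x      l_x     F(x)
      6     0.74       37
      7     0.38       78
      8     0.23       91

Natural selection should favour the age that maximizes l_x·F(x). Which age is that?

7

Expected offspring if breeding at age x = l_x × F(x):
  age 6: 0.74 × 37 = 27.380
  age 7: 0.38 × 78 = 29.640
  age 8: 0.23 × 91 = 20.930
Maximum at age 7 (29.640).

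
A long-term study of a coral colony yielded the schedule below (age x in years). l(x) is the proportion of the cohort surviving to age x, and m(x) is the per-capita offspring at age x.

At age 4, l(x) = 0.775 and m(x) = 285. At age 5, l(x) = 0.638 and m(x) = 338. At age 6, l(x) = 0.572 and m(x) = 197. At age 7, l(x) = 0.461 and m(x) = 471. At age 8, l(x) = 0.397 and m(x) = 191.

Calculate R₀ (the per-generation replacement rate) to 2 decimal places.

R₀ = Σ l(x) m(x):
  age 4: 0.775 × 285 = 220.8750
  age 5: 0.638 × 338 = 215.6440
  age 6: 0.572 × 197 = 112.6840
  age 7: 0.461 × 471 = 217.1310
  age 8: 0.397 × 191 = 75.8270
R₀ = 220.8750 + 215.6440 + 112.6840 + 217.1310 + 75.8270 = 842.1610

842.16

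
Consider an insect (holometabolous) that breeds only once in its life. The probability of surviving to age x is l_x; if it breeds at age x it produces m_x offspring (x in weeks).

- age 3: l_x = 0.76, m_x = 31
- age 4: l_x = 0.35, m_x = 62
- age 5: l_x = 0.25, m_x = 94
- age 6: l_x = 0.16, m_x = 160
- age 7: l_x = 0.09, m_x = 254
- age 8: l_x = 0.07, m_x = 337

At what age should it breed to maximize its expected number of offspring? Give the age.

6

Expected offspring if breeding at age x = l_x × m_x:
  age 3: 0.76 × 31 = 23.560
  age 4: 0.35 × 62 = 21.700
  age 5: 0.25 × 94 = 23.500
  age 6: 0.16 × 160 = 25.600
  age 7: 0.09 × 254 = 22.860
  age 8: 0.07 × 337 = 23.590
Maximum at age 6 (25.600).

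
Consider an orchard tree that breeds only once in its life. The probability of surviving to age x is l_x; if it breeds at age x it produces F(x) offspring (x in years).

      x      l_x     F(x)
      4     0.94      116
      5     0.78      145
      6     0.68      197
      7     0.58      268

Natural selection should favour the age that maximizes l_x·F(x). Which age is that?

Expected offspring if breeding at age x = l_x × F(x):
  age 4: 0.94 × 116 = 109.040
  age 5: 0.78 × 145 = 113.100
  age 6: 0.68 × 197 = 133.960
  age 7: 0.58 × 268 = 155.440
Maximum at age 7 (155.440).

7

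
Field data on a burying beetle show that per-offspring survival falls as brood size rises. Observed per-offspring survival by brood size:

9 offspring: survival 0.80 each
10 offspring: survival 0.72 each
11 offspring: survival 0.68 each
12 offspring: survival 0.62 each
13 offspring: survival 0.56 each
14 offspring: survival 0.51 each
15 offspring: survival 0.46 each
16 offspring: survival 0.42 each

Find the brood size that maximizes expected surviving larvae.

Expected surviving larvae = c × s(c):
  c=9: 9 × 0.80 = 7.200
  c=10: 10 × 0.72 = 7.200
  c=11: 11 × 0.68 = 7.480
  c=12: 12 × 0.62 = 7.440
  c=13: 13 × 0.56 = 7.280
  c=14: 14 × 0.51 = 7.140
  c=15: 15 × 0.46 = 6.900
  c=16: 16 × 0.42 = 6.720
Maximum at c = 11 (7.480 surviving larvae).

11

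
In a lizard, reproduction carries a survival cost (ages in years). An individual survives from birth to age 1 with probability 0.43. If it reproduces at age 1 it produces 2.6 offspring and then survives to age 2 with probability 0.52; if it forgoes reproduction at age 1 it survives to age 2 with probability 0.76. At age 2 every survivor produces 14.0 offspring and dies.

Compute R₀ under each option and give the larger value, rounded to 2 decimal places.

4.58

breed at age 1: R₀ = 0.43 × (2.6 + 0.52 × 14.0) = 0.43 × 9.8800 = 4.2484
delay to age 2: R₀ = 0.43 × (0.76 × 14.0) = 0.43 × 10.6400 = 4.5752
Higher: delay to age 2 (4.5752).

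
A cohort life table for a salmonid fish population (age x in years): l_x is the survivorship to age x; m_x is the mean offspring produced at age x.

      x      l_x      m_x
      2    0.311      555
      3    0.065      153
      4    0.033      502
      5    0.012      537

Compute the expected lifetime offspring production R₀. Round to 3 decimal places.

R₀ = Σ l_x m_x:
  age 2: 0.311 × 555 = 172.6050
  age 3: 0.065 × 153 = 9.9450
  age 4: 0.033 × 502 = 16.5660
  age 5: 0.012 × 537 = 6.4440
R₀ = 172.6050 + 9.9450 + 16.5660 + 6.4440 = 205.5600

205.560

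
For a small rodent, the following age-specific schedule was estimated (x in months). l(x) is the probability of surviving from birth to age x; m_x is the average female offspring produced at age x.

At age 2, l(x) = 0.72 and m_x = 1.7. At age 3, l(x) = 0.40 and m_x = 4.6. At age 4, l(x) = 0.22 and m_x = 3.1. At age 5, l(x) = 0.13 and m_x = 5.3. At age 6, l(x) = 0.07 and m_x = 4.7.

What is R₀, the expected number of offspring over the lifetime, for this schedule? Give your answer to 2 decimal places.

R₀ = Σ l(x) m_x:
  age 2: 0.72 × 1.7 = 1.2240
  age 3: 0.40 × 4.6 = 1.8400
  age 4: 0.22 × 3.1 = 0.6820
  age 5: 0.13 × 5.3 = 0.6890
  age 6: 0.07 × 4.7 = 0.3290
R₀ = 1.2240 + 1.8400 + 0.6820 + 0.6890 + 0.3290 = 4.7640

4.76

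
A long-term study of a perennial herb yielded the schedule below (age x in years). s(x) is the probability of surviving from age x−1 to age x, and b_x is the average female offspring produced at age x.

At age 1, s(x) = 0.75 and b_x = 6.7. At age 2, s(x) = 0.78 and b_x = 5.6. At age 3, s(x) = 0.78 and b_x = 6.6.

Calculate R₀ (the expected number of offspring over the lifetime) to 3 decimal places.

Survivorship from birth: l_x = s_1·s_2·…·s_x.
  l_1 = 0.75000
  l_2 = 0.58500
  l_3 = 0.45630
R₀ = Σ l_x b_x:
  age 1: 0.75000 × 6.7 = 5.0250
  age 2: 0.58500 × 5.6 = 3.2760
  age 3: 0.45630 × 6.6 = 3.0116
R₀ = 5.0250 + 3.2760 + 3.0116 = 11.3126

11.313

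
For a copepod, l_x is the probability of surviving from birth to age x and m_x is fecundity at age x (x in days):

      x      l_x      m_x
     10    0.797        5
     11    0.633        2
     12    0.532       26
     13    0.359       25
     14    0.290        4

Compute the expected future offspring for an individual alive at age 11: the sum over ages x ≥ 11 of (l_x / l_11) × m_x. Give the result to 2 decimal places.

l_11 = 0.633. Conditional survival from age 11 to x is l_x / l_11.
  x=11: (0.633/0.633) × 2 = 2.0000
  x=12: (0.532/0.633) × 26 = 21.8515
  x=13: (0.359/0.633) × 25 = 14.1785
  x=14: (0.290/0.633) × 4 = 1.8325
Sum = 2.0000 + 21.8515 + 14.1785 + 1.8325 = 39.8626

39.86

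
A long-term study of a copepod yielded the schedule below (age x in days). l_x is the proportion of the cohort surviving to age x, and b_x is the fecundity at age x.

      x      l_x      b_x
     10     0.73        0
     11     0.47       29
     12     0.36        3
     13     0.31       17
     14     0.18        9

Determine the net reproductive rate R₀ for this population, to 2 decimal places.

21.60

R₀ = Σ l_x b_x:
  age 10: 0.73 × 0 = 0.0000
  age 11: 0.47 × 29 = 13.6300
  age 12: 0.36 × 3 = 1.0800
  age 13: 0.31 × 17 = 5.2700
  age 14: 0.18 × 9 = 1.6200
R₀ = 0.0000 + 13.6300 + 1.0800 + 5.2700 + 1.6200 = 21.6000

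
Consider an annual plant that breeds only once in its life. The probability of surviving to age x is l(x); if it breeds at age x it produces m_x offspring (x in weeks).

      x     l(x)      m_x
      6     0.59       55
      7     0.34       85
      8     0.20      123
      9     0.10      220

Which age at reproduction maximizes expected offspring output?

Expected offspring if breeding at age x = l(x) × m_x:
  age 6: 0.59 × 55 = 32.450
  age 7: 0.34 × 85 = 28.900
  age 8: 0.20 × 123 = 24.600
  age 9: 0.10 × 220 = 22.000
Maximum at age 6 (32.450).

6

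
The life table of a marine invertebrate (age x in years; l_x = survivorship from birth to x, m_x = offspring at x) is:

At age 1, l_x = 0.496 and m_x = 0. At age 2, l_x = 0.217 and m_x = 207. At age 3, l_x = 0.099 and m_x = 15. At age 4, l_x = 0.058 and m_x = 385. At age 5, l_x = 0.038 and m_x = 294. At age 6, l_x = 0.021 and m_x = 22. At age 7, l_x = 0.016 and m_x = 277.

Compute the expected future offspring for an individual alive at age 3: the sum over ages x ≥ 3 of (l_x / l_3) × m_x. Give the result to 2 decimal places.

l_3 = 0.099. Conditional survival from age 3 to x is l_x / l_3.
  x=3: (0.099/0.099) × 15 = 15.0000
  x=4: (0.058/0.099) × 385 = 225.5556
  x=5: (0.038/0.099) × 294 = 112.8485
  x=6: (0.021/0.099) × 22 = 4.6667
  x=7: (0.016/0.099) × 277 = 44.7677
Sum = 15.0000 + 225.5556 + 112.8485 + 4.6667 + 44.7677 = 402.8384

402.84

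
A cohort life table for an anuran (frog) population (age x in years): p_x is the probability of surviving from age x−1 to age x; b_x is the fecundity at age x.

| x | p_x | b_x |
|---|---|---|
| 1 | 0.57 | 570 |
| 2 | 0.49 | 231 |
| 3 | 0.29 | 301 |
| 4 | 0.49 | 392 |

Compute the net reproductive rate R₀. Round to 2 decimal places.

Survivorship from birth: l_x = p_1·p_2·…·p_x.
  l_1 = 0.57000
  l_2 = 0.27930
  l_3 = 0.08100
  l_4 = 0.03969
R₀ = Σ l_x b_x:
  age 1: 0.57000 × 570 = 324.9000
  age 2: 0.27930 × 231 = 64.5183
  age 3: 0.08100 × 301 = 24.3810
  age 4: 0.03969 × 392 = 15.5585
R₀ = 324.9000 + 64.5183 + 24.3810 + 15.5585 = 429.3578

429.36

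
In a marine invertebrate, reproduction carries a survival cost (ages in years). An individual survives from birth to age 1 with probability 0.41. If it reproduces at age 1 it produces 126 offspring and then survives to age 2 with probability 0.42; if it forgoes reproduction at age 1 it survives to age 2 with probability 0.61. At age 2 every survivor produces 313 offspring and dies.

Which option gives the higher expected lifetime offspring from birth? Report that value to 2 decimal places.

105.56

breed at age 1: R₀ = 0.41 × (126 + 0.42 × 313) = 0.41 × 257.4600 = 105.5586
delay to age 2: R₀ = 0.41 × (0.61 × 313) = 0.41 × 190.9300 = 78.2813
Higher: breed at age 1 (105.5586).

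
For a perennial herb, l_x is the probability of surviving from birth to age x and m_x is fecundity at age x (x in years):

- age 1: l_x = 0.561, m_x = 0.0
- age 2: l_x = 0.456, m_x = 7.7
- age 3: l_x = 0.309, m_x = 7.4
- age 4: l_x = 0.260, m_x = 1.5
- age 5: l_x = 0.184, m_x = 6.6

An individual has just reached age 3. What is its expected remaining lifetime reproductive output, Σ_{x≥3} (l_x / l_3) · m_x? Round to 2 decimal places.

12.59

l_3 = 0.309. Conditional survival from age 3 to x is l_x / l_3.
  x=3: (0.309/0.309) × 7.4 = 7.4000
  x=4: (0.260/0.309) × 1.5 = 1.2621
  x=5: (0.184/0.309) × 6.6 = 3.9301
Sum = 7.4000 + 1.2621 + 3.9301 = 12.5922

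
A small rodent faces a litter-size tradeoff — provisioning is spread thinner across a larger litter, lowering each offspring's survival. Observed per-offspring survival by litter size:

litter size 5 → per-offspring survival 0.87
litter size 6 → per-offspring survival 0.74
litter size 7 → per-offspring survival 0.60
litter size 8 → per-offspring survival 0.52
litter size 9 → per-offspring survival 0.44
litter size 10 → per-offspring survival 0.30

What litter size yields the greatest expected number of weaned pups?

6

Expected weaned pups = c × s(c):
  c=5: 5 × 0.87 = 4.350
  c=6: 6 × 0.74 = 4.440
  c=7: 7 × 0.60 = 4.200
  c=8: 8 × 0.52 = 4.160
  c=9: 9 × 0.44 = 3.960
  c=10: 10 × 0.30 = 3.000
Maximum at c = 6 (4.440 weaned pups).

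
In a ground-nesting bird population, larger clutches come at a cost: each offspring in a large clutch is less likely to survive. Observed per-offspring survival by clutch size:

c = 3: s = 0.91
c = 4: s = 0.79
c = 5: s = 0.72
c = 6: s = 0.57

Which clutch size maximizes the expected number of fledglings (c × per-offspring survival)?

Expected fledglings = c × s(c):
  c=3: 3 × 0.91 = 2.730
  c=4: 4 × 0.79 = 3.160
  c=5: 5 × 0.72 = 3.600
  c=6: 6 × 0.57 = 3.420
Maximum at c = 5 (3.600 fledglings).

5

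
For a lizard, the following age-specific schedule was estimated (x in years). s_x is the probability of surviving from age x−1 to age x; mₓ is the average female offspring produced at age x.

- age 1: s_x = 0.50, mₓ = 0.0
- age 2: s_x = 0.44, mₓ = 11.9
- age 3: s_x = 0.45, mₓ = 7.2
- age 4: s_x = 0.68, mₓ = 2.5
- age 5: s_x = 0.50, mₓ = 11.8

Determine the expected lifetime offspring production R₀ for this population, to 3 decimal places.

Survivorship from birth: l_x = s_1·s_2·…·s_x.
  l_1 = 0.50000
  l_2 = 0.22000
  l_3 = 0.09900
  l_4 = 0.06732
  l_5 = 0.03366
R₀ = Σ l_x mₓ:
  age 1: 0.50000 × 0.0 = 0.0000
  age 2: 0.22000 × 11.9 = 2.6180
  age 3: 0.09900 × 7.2 = 0.7128
  age 4: 0.06732 × 2.5 = 0.1683
  age 5: 0.03366 × 11.8 = 0.3972
R₀ = 0.0000 + 2.6180 + 0.7128 + 0.1683 + 0.3972 = 3.8963

3.896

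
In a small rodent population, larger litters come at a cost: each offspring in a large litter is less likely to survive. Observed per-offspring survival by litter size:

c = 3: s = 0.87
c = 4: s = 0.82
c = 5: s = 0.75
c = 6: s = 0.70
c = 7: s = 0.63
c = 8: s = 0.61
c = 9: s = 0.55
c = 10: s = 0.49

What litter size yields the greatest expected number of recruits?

Expected recruits = c × s(c):
  c=3: 3 × 0.87 = 2.610
  c=4: 4 × 0.82 = 3.280
  c=5: 5 × 0.75 = 3.750
  c=6: 6 × 0.70 = 4.200
  c=7: 7 × 0.63 = 4.410
  c=8: 8 × 0.61 = 4.880
  c=9: 9 × 0.55 = 4.950
  c=10: 10 × 0.49 = 4.900
Maximum at c = 9 (4.950 recruits).

9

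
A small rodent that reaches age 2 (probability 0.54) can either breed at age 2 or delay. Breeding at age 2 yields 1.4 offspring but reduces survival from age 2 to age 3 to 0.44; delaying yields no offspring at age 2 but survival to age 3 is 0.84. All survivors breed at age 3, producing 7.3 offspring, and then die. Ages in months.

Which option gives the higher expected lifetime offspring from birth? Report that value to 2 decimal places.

3.31

breed at age 2: R₀ = 0.54 × (1.4 + 0.44 × 7.3) = 0.54 × 4.6120 = 2.4905
delay to age 3: R₀ = 0.54 × (0.84 × 7.3) = 0.54 × 6.1320 = 3.3113
Higher: delay to age 3 (3.3113).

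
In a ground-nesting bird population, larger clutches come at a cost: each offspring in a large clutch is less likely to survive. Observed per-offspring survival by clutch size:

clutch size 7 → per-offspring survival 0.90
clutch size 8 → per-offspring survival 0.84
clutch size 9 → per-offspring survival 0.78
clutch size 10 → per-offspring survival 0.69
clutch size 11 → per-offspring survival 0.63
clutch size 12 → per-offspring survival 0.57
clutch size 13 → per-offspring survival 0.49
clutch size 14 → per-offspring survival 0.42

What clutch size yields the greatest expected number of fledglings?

Expected fledglings = c × s(c):
  c=7: 7 × 0.90 = 6.300
  c=8: 8 × 0.84 = 6.720
  c=9: 9 × 0.78 = 7.020
  c=10: 10 × 0.69 = 6.900
  c=11: 11 × 0.63 = 6.930
  c=12: 12 × 0.57 = 6.840
  c=13: 13 × 0.49 = 6.370
  c=14: 14 × 0.42 = 5.880
Maximum at c = 9 (7.020 fledglings).

9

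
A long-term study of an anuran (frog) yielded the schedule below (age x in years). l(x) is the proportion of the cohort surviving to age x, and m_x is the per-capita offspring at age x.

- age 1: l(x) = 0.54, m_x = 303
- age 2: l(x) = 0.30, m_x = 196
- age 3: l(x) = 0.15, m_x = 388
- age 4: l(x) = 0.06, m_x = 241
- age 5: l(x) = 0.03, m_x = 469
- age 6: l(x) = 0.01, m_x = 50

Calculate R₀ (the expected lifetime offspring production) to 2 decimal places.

R₀ = Σ l(x) m_x:
  age 1: 0.54 × 303 = 163.6200
  age 2: 0.30 × 196 = 58.8000
  age 3: 0.15 × 388 = 58.2000
  age 4: 0.06 × 241 = 14.4600
  age 5: 0.03 × 469 = 14.0700
  age 6: 0.01 × 50 = 0.5000
R₀ = 163.6200 + 58.8000 + 58.2000 + 14.4600 + 14.0700 + 0.5000 = 309.6500

309.65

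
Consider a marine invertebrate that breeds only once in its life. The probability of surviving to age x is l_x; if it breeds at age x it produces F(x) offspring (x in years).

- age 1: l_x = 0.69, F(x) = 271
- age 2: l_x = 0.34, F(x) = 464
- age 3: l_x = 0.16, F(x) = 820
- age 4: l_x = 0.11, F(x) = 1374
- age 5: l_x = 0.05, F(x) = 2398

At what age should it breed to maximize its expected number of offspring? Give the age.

1

Expected offspring if breeding at age x = l_x × F(x):
  age 1: 0.69 × 271 = 186.990
  age 2: 0.34 × 464 = 157.760
  age 3: 0.16 × 820 = 131.200
  age 4: 0.11 × 1374 = 151.140
  age 5: 0.05 × 2398 = 119.900
Maximum at age 1 (186.990).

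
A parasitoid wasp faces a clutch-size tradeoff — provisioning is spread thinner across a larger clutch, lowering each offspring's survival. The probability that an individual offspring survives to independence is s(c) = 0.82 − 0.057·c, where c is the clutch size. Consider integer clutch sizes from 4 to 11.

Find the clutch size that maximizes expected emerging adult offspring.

Expected emerging adult offspring = c × s(c):
  c=4: 4 × 0.592 = 2.368
  c=5: 5 × 0.535 = 2.675
  c=6: 6 × 0.478 = 2.868
  c=7: 7 × 0.421 = 2.947
  c=8: 8 × 0.364 = 2.912
  c=9: 9 × 0.307 = 2.763
  c=10: 10 × 0.250 = 2.500
  c=11: 11 × 0.193 = 2.123
Maximum at c = 7 (2.947 emerging adult offspring).

7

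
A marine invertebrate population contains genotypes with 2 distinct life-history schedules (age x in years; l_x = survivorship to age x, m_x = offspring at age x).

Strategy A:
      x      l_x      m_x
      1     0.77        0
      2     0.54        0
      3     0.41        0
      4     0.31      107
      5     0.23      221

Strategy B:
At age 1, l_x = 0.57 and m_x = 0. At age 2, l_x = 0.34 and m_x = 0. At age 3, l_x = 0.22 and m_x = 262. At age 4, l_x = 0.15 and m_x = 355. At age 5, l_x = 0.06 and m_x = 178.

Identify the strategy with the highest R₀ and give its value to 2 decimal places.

Strategy A: R₀ = 0.77×0 + 0.54×0 + 0.41×0 + 0.31×107 + 0.23×221 = 84.0000
Strategy B: R₀ = 0.57×0 + 0.34×0 + 0.22×262 + 0.15×355 + 0.06×178 = 121.5700
Highest R₀: strategy B with 121.5700.

121.57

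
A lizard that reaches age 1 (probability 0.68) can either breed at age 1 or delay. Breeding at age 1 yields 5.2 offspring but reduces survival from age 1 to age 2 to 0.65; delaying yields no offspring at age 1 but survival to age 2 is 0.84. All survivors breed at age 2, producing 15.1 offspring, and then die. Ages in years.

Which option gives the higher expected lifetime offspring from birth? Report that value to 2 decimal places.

breed at age 1: R₀ = 0.68 × (5.2 + 0.65 × 15.1) = 0.68 × 15.0150 = 10.2102
delay to age 2: R₀ = 0.68 × (0.84 × 15.1) = 0.68 × 12.6840 = 8.6251
Higher: breed at age 1 (10.2102).

10.21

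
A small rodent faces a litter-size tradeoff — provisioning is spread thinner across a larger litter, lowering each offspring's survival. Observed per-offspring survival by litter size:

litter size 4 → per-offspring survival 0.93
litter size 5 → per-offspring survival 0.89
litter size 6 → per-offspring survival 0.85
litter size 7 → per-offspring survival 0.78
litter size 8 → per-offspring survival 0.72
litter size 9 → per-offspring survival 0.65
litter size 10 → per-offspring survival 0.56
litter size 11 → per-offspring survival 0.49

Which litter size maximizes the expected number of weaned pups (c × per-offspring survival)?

9

Expected weaned pups = c × s(c):
  c=4: 4 × 0.93 = 3.720
  c=5: 5 × 0.89 = 4.450
  c=6: 6 × 0.85 = 5.100
  c=7: 7 × 0.78 = 5.460
  c=8: 8 × 0.72 = 5.760
  c=9: 9 × 0.65 = 5.850
  c=10: 10 × 0.56 = 5.600
  c=11: 11 × 0.49 = 5.390
Maximum at c = 9 (5.850 weaned pups).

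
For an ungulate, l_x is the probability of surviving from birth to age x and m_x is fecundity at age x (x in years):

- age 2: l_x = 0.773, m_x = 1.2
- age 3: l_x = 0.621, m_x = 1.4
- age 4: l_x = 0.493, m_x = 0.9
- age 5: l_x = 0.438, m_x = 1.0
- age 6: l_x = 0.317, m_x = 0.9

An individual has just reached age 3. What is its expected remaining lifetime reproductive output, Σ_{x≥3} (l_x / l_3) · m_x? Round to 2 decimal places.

l_3 = 0.621. Conditional survival from age 3 to x is l_x / l_3.
  x=3: (0.621/0.621) × 1.4 = 1.4000
  x=4: (0.493/0.621) × 0.9 = 0.7145
  x=5: (0.438/0.621) × 1.0 = 0.7053
  x=6: (0.317/0.621) × 0.9 = 0.4594
Sum = 1.4000 + 0.7145 + 0.7053 + 0.4594 = 3.2792

3.28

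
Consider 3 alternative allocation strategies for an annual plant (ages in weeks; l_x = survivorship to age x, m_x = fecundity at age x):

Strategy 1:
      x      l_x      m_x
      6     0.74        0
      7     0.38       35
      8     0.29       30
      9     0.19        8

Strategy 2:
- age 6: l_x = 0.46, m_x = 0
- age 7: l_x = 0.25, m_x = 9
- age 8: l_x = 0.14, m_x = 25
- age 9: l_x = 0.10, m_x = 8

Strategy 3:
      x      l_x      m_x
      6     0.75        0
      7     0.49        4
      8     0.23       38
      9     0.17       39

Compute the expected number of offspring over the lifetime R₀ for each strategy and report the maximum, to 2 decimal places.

Strategy 1: R₀ = 0.74×0 + 0.38×35 + 0.29×30 + 0.19×8 = 23.5200
Strategy 2: R₀ = 0.46×0 + 0.25×9 + 0.14×25 + 0.10×8 = 6.5500
Strategy 3: R₀ = 0.75×0 + 0.49×4 + 0.23×38 + 0.17×39 = 17.3300
Highest R₀: strategy 1 with 23.5200.

23.52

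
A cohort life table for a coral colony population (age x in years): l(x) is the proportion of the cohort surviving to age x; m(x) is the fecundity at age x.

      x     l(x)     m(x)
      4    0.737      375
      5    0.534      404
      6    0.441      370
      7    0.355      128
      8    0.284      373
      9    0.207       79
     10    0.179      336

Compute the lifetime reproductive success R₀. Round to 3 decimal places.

R₀ = Σ l(x) m(x):
  age 4: 0.737 × 375 = 276.3750
  age 5: 0.534 × 404 = 215.7360
  age 6: 0.441 × 370 = 163.1700
  age 7: 0.355 × 128 = 45.4400
  age 8: 0.284 × 373 = 105.9320
  age 9: 0.207 × 79 = 16.3530
  age 10: 0.179 × 336 = 60.1440
R₀ = 276.3750 + 215.7360 + 163.1700 + 45.4400 + 105.9320 + 16.3530 + 60.1440 = 883.1500

883.150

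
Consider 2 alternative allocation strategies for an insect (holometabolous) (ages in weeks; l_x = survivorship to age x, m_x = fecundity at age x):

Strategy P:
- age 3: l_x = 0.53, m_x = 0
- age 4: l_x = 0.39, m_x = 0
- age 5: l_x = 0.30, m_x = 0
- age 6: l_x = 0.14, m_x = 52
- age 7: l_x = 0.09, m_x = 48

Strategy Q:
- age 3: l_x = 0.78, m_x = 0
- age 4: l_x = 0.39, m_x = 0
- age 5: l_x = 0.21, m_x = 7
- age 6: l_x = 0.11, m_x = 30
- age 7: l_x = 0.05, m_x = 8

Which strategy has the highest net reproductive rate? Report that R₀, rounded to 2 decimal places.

Strategy P: R₀ = 0.53×0 + 0.39×0 + 0.30×0 + 0.14×52 + 0.09×48 = 11.6000
Strategy Q: R₀ = 0.78×0 + 0.39×0 + 0.21×7 + 0.11×30 + 0.05×8 = 5.1700
Highest R₀: strategy P with 11.6000.

11.60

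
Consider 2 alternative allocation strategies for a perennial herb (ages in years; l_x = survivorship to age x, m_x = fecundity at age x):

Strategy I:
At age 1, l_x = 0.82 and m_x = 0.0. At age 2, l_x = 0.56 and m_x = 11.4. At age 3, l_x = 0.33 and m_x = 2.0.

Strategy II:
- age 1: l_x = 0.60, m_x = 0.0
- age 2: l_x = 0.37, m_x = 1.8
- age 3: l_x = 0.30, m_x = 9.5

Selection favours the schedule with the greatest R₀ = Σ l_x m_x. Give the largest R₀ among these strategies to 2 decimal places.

Strategy I: R₀ = 0.82×0.0 + 0.56×11.4 + 0.33×2.0 = 7.0440
Strategy II: R₀ = 0.60×0.0 + 0.37×1.8 + 0.30×9.5 = 3.5160
Highest R₀: strategy I with 7.0440.

7.04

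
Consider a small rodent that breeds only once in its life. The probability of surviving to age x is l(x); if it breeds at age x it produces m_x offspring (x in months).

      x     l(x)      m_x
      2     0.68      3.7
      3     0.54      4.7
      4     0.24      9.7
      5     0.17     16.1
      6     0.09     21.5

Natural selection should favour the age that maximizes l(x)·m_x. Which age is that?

Expected offspring if breeding at age x = l(x) × m_x:
  age 2: 0.68 × 3.7 = 2.516
  age 3: 0.54 × 4.7 = 2.538
  age 4: 0.24 × 9.7 = 2.328
  age 5: 0.17 × 16.1 = 2.737
  age 6: 0.09 × 21.5 = 1.935
Maximum at age 5 (2.737).

5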